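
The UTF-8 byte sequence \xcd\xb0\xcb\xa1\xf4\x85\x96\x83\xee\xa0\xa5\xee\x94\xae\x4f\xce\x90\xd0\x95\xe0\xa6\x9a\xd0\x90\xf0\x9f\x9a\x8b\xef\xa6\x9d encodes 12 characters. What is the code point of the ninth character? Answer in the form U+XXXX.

U+099A

Offset 0: leading byte 0xCD = 11001101 → 2-byte char #1 = CD B0.
Offset 2: leading byte 0xCB = 11001011 → 2-byte char #2 = CB A1.
Offset 4: leading byte 0xF4 = 11110100 → 4-byte char #3 = F4 85 96 83.
Offset 8: leading byte 0xEE = 11101110 → 3-byte char #4 = EE A0 A5.
Offset 11: leading byte 0xEE = 11101110 → 3-byte char #5 = EE 94 AE.
Offset 14: leading byte 0x4F = 01001111 → 1-byte char #6 = 4F.
Offset 15: leading byte 0xCE = 11001110 → 2-byte char #7 = CE 90.
Offset 17: leading byte 0xD0 = 11010000 → 2-byte char #8 = D0 95.
Offset 19: leading byte 0xE0 = 11100000 → 3-byte char #9 = E0 A6 9A.
Leading byte 0xE0 = 11100000 matches 1110xxxx → 3-byte sequence.
Byte 1: 0xE0 = 11100000, payload 0000 (4 bits).
Byte 2: 0xA6 = 10100110 (10xxxxxx ✓), payload 100110.
Byte 3: 0x9A = 10011010 (10xxxxxx ✓), payload 011010.
Concatenate: 0000100110011010 = 0x99A (16 bits → U+099A).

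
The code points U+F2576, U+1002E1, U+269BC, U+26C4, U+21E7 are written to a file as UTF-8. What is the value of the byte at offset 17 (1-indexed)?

0x87

1-indexed offset 17 is 0-indexed offset 16.
U+F2576 → 4-byte form F3 B2 95 B6 at offsets 0–3.
U+1002E1 → 4-byte form F4 80 8B A1 at offsets 4–7.
U+269BC → 4-byte form F0 A6 A6 BC at offsets 8–11.
U+26C4 → 3-byte form E2 9B 84 at offsets 12–14.
U+21E7 → 3-byte form E2 87 A7 at offsets 15–17.
Offset 16 falls in char 5's range; it's byte 2 of E2 87 A7 = 0x87.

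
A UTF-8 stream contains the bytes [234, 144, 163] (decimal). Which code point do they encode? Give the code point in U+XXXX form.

U+A423

Leading byte 0xEA = 11101010 matches 1110xxxx → 3-byte sequence.
Byte 1: 0xEA = 11101010, payload 1010 (4 bits).
Byte 2: 0x90 = 10010000 (10xxxxxx ✓), payload 010000.
Byte 3: 0xA3 = 10100011 (10xxxxxx ✓), payload 100011.
Concatenate: 1010010000100011 = 0xA423 (16 bits → U+A423).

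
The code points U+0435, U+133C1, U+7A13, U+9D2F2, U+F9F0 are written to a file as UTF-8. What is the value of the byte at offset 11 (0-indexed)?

U+0435 → 2-byte form D0 B5 at offsets 0–1.
U+133C1 → 4-byte form F0 93 8F 81 at offsets 2–5.
U+7A13 → 3-byte form E7 A8 93 at offsets 6–8.
U+9D2F2 → 4-byte form F2 9D 8B B2 at offsets 9–12.
Offset 11 falls in char 4's range; it's byte 3 of F2 9D 8B B2 = 0x8B.

0x8B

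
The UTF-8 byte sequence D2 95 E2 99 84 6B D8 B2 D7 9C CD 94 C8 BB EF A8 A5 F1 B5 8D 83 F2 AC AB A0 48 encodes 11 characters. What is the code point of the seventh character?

U+023B

Offset 0: leading byte 0xD2 = 11010010 → 2-byte char #1 = D2 95.
Offset 2: leading byte 0xE2 = 11100010 → 3-byte char #2 = E2 99 84.
Offset 5: leading byte 0x6B = 01101011 → 1-byte char #3 = 6B.
Offset 6: leading byte 0xD8 = 11011000 → 2-byte char #4 = D8 B2.
Offset 8: leading byte 0xD7 = 11010111 → 2-byte char #5 = D7 9C.
Offset 10: leading byte 0xCD = 11001101 → 2-byte char #6 = CD 94.
Offset 12: leading byte 0xC8 = 11001000 → 2-byte char #7 = C8 BB.
Leading byte 0xC8 = 11001000 matches 110xxxxx → 2-byte sequence.
Byte 1: 0xC8 = 11001000, payload 01000 (5 bits).
Byte 2: 0xBB = 10111011 (10xxxxxx ✓), payload 111011.
Concatenate: 01000111011 = 0x23B (11 bits → U+023B).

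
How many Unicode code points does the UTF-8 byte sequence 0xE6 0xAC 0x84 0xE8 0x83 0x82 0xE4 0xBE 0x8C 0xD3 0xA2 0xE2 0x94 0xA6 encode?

Byte at offset 0: 0xE6 = 11100110 → 3-byte char (#1). Advance 3.
Byte at offset 3: 0xE8 = 11101000 → 3-byte char (#2). Advance 3.
Byte at offset 6: 0xE4 = 11100100 → 3-byte char (#3). Advance 3.
Byte at offset 9: 0xD3 = 11010011 → 2-byte char (#4). Advance 2.
Byte at offset 11: 0xE2 = 11100010 → 3-byte char (#5). Advance 3.
Reached end at offset 14 after 5 code points.

5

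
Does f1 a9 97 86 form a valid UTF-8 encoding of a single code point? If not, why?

valid

Leading byte 0xF1 = 11110001 → 4-byte form.
Continuation bytes 0xA9=10101001, 0x97=10010111, 0x86=10000110 all match 10xxxxxx.
Decoded value 0x695C6 is ≥ 0x10000 (shortest form) and not a surrogate.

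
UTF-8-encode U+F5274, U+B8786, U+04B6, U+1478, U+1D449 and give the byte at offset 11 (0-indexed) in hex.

U+F5274 → 4-byte form F3 B5 89 B4 at offsets 0–3.
U+B8786 → 4-byte form F2 B8 9E 86 at offsets 4–7.
U+04B6 → 2-byte form D2 B6 at offsets 8–9.
U+1478 → 3-byte form E1 91 B8 at offsets 10–12.
Offset 11 falls in char 4's range; it's byte 2 of E1 91 B8 = 0x91.

0x91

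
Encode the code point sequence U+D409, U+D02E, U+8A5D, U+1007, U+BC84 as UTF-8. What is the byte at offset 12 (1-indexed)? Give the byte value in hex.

1-indexed offset 12 is 0-indexed offset 11.
U+D409 → 3-byte form ED 90 89 at offsets 0–2.
U+D02E → 3-byte form ED 80 AE at offsets 3–5.
U+8A5D → 3-byte form E8 A9 9D at offsets 6–8.
U+1007 → 3-byte form E1 80 87 at offsets 9–11.
Offset 11 falls in char 4's range; it's byte 3 of E1 80 87 = 0x87.

0x87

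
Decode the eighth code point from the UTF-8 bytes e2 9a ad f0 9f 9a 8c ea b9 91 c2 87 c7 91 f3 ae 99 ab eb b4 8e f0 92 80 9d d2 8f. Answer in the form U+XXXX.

U+1201D

Offset 0: leading byte 0xE2 = 11100010 → 3-byte char #1 = E2 9A AD.
Offset 3: leading byte 0xF0 = 11110000 → 4-byte char #2 = F0 9F 9A 8C.
Offset 7: leading byte 0xEA = 11101010 → 3-byte char #3 = EA B9 91.
Offset 10: leading byte 0xC2 = 11000010 → 2-byte char #4 = C2 87.
Offset 12: leading byte 0xC7 = 11000111 → 2-byte char #5 = C7 91.
Offset 14: leading byte 0xF3 = 11110011 → 4-byte char #6 = F3 AE 99 AB.
Offset 18: leading byte 0xEB = 11101011 → 3-byte char #7 = EB B4 8E.
Offset 21: leading byte 0xF0 = 11110000 → 4-byte char #8 = F0 92 80 9D.
Leading byte 0xF0 = 11110000 matches 11110xxx → 4-byte sequence.
Byte 1: 0xF0 = 11110000, payload 000 (3 bits).
Byte 2: 0x92 = 10010010 (10xxxxxx ✓), payload 010010.
Byte 3: 0x80 = 10000000 (10xxxxxx ✓), payload 000000.
Byte 4: 0x9D = 10011101 (10xxxxxx ✓), payload 011101.
Concatenate: 000010010000000011101 = 0x1201D (21 bits → U+1201D).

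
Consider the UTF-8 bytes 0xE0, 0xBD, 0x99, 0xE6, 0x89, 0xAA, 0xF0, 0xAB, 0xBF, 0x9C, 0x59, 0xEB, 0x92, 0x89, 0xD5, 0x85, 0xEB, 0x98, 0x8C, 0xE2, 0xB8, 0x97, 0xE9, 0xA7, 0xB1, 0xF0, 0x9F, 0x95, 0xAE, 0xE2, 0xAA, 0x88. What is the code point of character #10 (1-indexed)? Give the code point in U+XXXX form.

U+1F56E

Offset 0: leading byte 0xE0 = 11100000 → 3-byte char #1 = E0 BD 99.
Offset 3: leading byte 0xE6 = 11100110 → 3-byte char #2 = E6 89 AA.
Offset 6: leading byte 0xF0 = 11110000 → 4-byte char #3 = F0 AB BF 9C.
Offset 10: leading byte 0x59 = 01011001 → 1-byte char #4 = 59.
Offset 11: leading byte 0xEB = 11101011 → 3-byte char #5 = EB 92 89.
Offset 14: leading byte 0xD5 = 11010101 → 2-byte char #6 = D5 85.
Offset 16: leading byte 0xEB = 11101011 → 3-byte char #7 = EB 98 8C.
Offset 19: leading byte 0xE2 = 11100010 → 3-byte char #8 = E2 B8 97.
Offset 22: leading byte 0xE9 = 11101001 → 3-byte char #9 = E9 A7 B1.
Offset 25: leading byte 0xF0 = 11110000 → 4-byte char #10 = F0 9F 95 AE.
Leading byte 0xF0 = 11110000 matches 11110xxx → 4-byte sequence.
Byte 1: 0xF0 = 11110000, payload 000 (3 bits).
Byte 2: 0x9F = 10011111 (10xxxxxx ✓), payload 011111.
Byte 3: 0x95 = 10010101 (10xxxxxx ✓), payload 010101.
Byte 4: 0xAE = 10101110 (10xxxxxx ✓), payload 101110.
Concatenate: 000011111010101101110 = 0x1F56E (21 bits → U+1F56E).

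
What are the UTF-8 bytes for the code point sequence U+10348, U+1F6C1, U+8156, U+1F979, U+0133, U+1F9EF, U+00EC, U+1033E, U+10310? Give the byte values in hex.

F0 90 8D 88 F0 9F 9B 81 E8 85 96 F0 9F A5 B9 C4 B3 F0 9F A7 AF C3 AC F0 90 8C BE F0 90 8C 90

U+10348: 4-byte form → F0 90 8D 88.
U+1F6C1: 4-byte form → F0 9F 9B 81.
U+8156: 3-byte form → E8 85 96.
U+1F979: 4-byte form → F0 9F A5 B9.
U+0133: 2-byte form → C4 B3.
U+1F9EF: 4-byte form → F0 9F A7 AF.
U+00EC: 2-byte form → C3 AC.
U+1033E: 4-byte form → F0 90 8C BE.
U+10310: 4-byte form → F0 90 8C 90.
Concatenated (31 bytes): F0 90 8D 88 F0 9F 9B 81 E8 85 96 F0 9F A5 B9 C4 B3 F0 9F A7 AF C3 AC F0 90 8C BE F0 90 8C 90.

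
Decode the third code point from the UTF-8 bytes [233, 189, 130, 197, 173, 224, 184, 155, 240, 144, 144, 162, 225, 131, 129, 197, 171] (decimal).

U+0E1B

Offset 0: leading byte 0xE9 = 11101001 → 3-byte char #1 = E9 BD 82.
Offset 3: leading byte 0xC5 = 11000101 → 2-byte char #2 = C5 AD.
Offset 5: leading byte 0xE0 = 11100000 → 3-byte char #3 = E0 B8 9B.
Leading byte 0xE0 = 11100000 matches 1110xxxx → 3-byte sequence.
Byte 1: 0xE0 = 11100000, payload 0000 (4 bits).
Byte 2: 0xB8 = 10111000 (10xxxxxx ✓), payload 111000.
Byte 3: 0x9B = 10011011 (10xxxxxx ✓), payload 011011.
Concatenate: 0000111000011011 = 0xE1B (16 bits → U+0E1B).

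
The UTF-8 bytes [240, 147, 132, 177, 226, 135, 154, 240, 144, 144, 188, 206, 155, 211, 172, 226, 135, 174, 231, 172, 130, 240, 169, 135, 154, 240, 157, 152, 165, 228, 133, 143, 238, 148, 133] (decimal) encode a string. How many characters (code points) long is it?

11

Byte at offset 0: 0xF0 = 11110000 → 4-byte char (#1). Advance 4.
Byte at offset 4: 0xE2 = 11100010 → 3-byte char (#2). Advance 3.
Byte at offset 7: 0xF0 = 11110000 → 4-byte char (#3). Advance 4.
Byte at offset 11: 0xCE = 11001110 → 2-byte char (#4). Advance 2.
Byte at offset 13: 0xD3 = 11010011 → 2-byte char (#5). Advance 2.
Byte at offset 15: 0xE2 = 11100010 → 3-byte char (#6). Advance 3.
Byte at offset 18: 0xE7 = 11100111 → 3-byte char (#7). Advance 3.
Byte at offset 21: 0xF0 = 11110000 → 4-byte char (#8). Advance 4.
Byte at offset 25: 0xF0 = 11110000 → 4-byte char (#9). Advance 4.
Byte at offset 29: 0xE4 = 11100100 → 3-byte char (#10). Advance 3.
Byte at offset 32: 0xEE = 11101110 → 3-byte char (#11). Advance 3.
Reached end at offset 35 after 11 code points.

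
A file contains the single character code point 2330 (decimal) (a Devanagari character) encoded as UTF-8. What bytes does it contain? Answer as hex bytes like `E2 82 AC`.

U+091A = 0x91A = 2330 decimal. In range U+0800–U+FFFF → 3-byte form: 1110xxxx 10xxxxxx 10xxxxxx.
Binary (16 bits): 0000100100011010.
Split 4+6+6: 0000 | 100100 | 011010.
Byte 1: 11100000 = 0xE0.
Byte 2: 10100100 = 0xA4.
Byte 3: 10011010 = 0x9A.

E0 A4 9A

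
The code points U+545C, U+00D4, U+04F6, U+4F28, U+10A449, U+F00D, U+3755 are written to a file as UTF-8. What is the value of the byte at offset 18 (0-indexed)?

U+545C → 3-byte form E5 91 9C at offsets 0–2.
U+00D4 → 2-byte form C3 94 at offsets 3–4.
U+04F6 → 2-byte form D3 B6 at offsets 5–6.
U+4F28 → 3-byte form E4 BC A8 at offsets 7–9.
U+10A449 → 4-byte form F4 8A 91 89 at offsets 10–13.
U+F00D → 3-byte form EF 80 8D at offsets 14–16.
U+3755 → 3-byte form E3 9D 95 at offsets 17–19.
Offset 18 falls in char 7's range; it's byte 2 of E3 9D 95 = 0x9D.

0x9D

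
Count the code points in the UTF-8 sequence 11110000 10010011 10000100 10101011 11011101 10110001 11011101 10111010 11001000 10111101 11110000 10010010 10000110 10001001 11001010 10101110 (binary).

6

Byte at offset 0: 0xF0 = 11110000 → 4-byte char (#1). Advance 4.
Byte at offset 4: 0xDD = 11011101 → 2-byte char (#2). Advance 2.
Byte at offset 6: 0xDD = 11011101 → 2-byte char (#3). Advance 2.
Byte at offset 8: 0xC8 = 11001000 → 2-byte char (#4). Advance 2.
Byte at offset 10: 0xF0 = 11110000 → 4-byte char (#5). Advance 4.
Byte at offset 14: 0xCA = 11001010 → 2-byte char (#6). Advance 2.
Reached end at offset 16 after 6 code points.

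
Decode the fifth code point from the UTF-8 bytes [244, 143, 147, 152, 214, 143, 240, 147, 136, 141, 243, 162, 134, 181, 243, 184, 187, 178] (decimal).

Offset 0: leading byte 0xF4 = 11110100 → 4-byte char #1 = F4 8F 93 98.
Offset 4: leading byte 0xD6 = 11010110 → 2-byte char #2 = D6 8F.
Offset 6: leading byte 0xF0 = 11110000 → 4-byte char #3 = F0 93 88 8D.
Offset 10: leading byte 0xF3 = 11110011 → 4-byte char #4 = F3 A2 86 B5.
Offset 14: leading byte 0xF3 = 11110011 → 4-byte char #5 = F3 B8 BB B2.
Leading byte 0xF3 = 11110011 matches 11110xxx → 4-byte sequence.
Byte 1: 0xF3 = 11110011, payload 011 (3 bits).
Byte 2: 0xB8 = 10111000 (10xxxxxx ✓), payload 111000.
Byte 3: 0xBB = 10111011 (10xxxxxx ✓), payload 111011.
Byte 4: 0xB2 = 10110010 (10xxxxxx ✓), payload 110010.
Concatenate: 011111000111011110010 = 0xF8EF2 (21 bits → U+F8EF2).

U+F8EF2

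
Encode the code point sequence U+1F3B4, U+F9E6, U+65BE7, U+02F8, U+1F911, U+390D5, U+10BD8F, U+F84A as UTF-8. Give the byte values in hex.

F0 9F 8E B4 EF A7 A6 F1 A5 AF A7 CB B8 F0 9F A4 91 F0 B9 83 95 F4 8B B6 8F EF A1 8A

U+1F3B4: 4-byte form → F0 9F 8E B4.
U+F9E6: 3-byte form → EF A7 A6.
U+65BE7: 4-byte form → F1 A5 AF A7.
U+02F8: 2-byte form → CB B8.
U+1F911: 4-byte form → F0 9F A4 91.
U+390D5: 4-byte form → F0 B9 83 95.
U+10BD8F: 4-byte form → F4 8B B6 8F.
U+F84A: 3-byte form → EF A1 8A.
Concatenated (28 bytes): F0 9F 8E B4 EF A7 A6 F1 A5 AF A7 CB B8 F0 9F A4 91 F0 B9 83 95 F4 8B B6 8F EF A1 8A.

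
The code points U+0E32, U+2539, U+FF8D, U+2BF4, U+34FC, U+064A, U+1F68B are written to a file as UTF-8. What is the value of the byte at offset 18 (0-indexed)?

0x9F

U+0E32 → 3-byte form E0 B8 B2 at offsets 0–2.
U+2539 → 3-byte form E2 94 B9 at offsets 3–5.
U+FF8D → 3-byte form EF BE 8D at offsets 6–8.
U+2BF4 → 3-byte form E2 AF B4 at offsets 9–11.
U+34FC → 3-byte form E3 93 BC at offsets 12–14.
U+064A → 2-byte form D9 8A at offsets 15–16.
U+1F68B → 4-byte form F0 9F 9A 8B at offsets 17–20.
Offset 18 falls in char 7's range; it's byte 2 of F0 9F 9A 8B = 0x9F.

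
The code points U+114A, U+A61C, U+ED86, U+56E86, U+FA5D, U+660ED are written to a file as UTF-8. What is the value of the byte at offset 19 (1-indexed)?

1-indexed offset 19 is 0-indexed offset 18.
U+114A → 3-byte form E1 85 8A at offsets 0–2.
U+A61C → 3-byte form EA 98 9C at offsets 3–5.
U+ED86 → 3-byte form EE B6 86 at offsets 6–8.
U+56E86 → 4-byte form F1 96 BA 86 at offsets 9–12.
U+FA5D → 3-byte form EF A9 9D at offsets 13–15.
U+660ED → 4-byte form F1 A6 83 AD at offsets 16–19.
Offset 18 falls in char 6's range; it's byte 3 of F1 A6 83 AD = 0x83.

0x83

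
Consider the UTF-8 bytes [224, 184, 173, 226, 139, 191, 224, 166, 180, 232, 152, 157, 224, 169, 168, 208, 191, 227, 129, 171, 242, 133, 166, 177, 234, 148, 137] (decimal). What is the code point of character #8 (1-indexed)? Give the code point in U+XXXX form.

Offset 0: leading byte 0xE0 = 11100000 → 3-byte char #1 = E0 B8 AD.
Offset 3: leading byte 0xE2 = 11100010 → 3-byte char #2 = E2 8B BF.
Offset 6: leading byte 0xE0 = 11100000 → 3-byte char #3 = E0 A6 B4.
Offset 9: leading byte 0xE8 = 11101000 → 3-byte char #4 = E8 98 9D.
Offset 12: leading byte 0xE0 = 11100000 → 3-byte char #5 = E0 A9 A8.
Offset 15: leading byte 0xD0 = 11010000 → 2-byte char #6 = D0 BF.
Offset 17: leading byte 0xE3 = 11100011 → 3-byte char #7 = E3 81 AB.
Offset 20: leading byte 0xF2 = 11110010 → 4-byte char #8 = F2 85 A6 B1.
Leading byte 0xF2 = 11110010 matches 11110xxx → 4-byte sequence.
Byte 1: 0xF2 = 11110010, payload 010 (3 bits).
Byte 2: 0x85 = 10000101 (10xxxxxx ✓), payload 000101.
Byte 3: 0xA6 = 10100110 (10xxxxxx ✓), payload 100110.
Byte 4: 0xB1 = 10110001 (10xxxxxx ✓), payload 110001.
Concatenate: 010000101100110110001 = 0x859B1 (21 bits → U+859B1).

U+859B1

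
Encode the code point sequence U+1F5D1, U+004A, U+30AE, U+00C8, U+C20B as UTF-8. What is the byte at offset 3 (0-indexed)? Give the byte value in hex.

0x91

U+1F5D1 → 4-byte form F0 9F 97 91 at offsets 0–3.
Offset 3 falls in char 1's range; it's byte 4 of F0 9F 97 91 = 0x91.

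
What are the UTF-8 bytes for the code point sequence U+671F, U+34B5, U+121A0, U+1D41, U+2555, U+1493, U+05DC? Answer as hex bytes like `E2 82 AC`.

E6 9C 9F E3 92 B5 F0 92 86 A0 E1 B5 81 E2 95 95 E1 92 93 D7 9C

U+671F: 3-byte form → E6 9C 9F.
U+34B5: 3-byte form → E3 92 B5.
U+121A0: 4-byte form → F0 92 86 A0.
U+1D41: 3-byte form → E1 B5 81.
U+2555: 3-byte form → E2 95 95.
U+1493: 3-byte form → E1 92 93.
U+05DC: 2-byte form → D7 9C.
Concatenated (21 bytes): E6 9C 9F E3 92 B5 F0 92 86 A0 E1 B5 81 E2 95 95 E1 92 93 D7 9C.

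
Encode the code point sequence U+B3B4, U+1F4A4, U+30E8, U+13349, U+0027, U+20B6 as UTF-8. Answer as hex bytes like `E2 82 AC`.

U+B3B4: 3-byte form → EB 8E B4.
U+1F4A4: 4-byte form → F0 9F 92 A4.
U+30E8: 3-byte form → E3 83 A8.
U+13349: 4-byte form → F0 93 8D 89.
U+0027: 1-byte form → 27.
U+20B6: 3-byte form → E2 82 B6.
Concatenated (18 bytes): EB 8E B4 F0 9F 92 A4 E3 83 A8 F0 93 8D 89 27 E2 82 B6.

EB 8E B4 F0 9F 92 A4 E3 83 A8 F0 93 8D 89 27 E2 82 B6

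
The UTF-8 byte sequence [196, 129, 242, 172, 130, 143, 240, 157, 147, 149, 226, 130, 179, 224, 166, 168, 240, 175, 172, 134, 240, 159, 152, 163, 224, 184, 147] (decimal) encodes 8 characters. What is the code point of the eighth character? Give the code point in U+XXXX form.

Offset 0: leading byte 0xC4 = 11000100 → 2-byte char #1 = C4 81.
Offset 2: leading byte 0xF2 = 11110010 → 4-byte char #2 = F2 AC 82 8F.
Offset 6: leading byte 0xF0 = 11110000 → 4-byte char #3 = F0 9D 93 95.
Offset 10: leading byte 0xE2 = 11100010 → 3-byte char #4 = E2 82 B3.
Offset 13: leading byte 0xE0 = 11100000 → 3-byte char #5 = E0 A6 A8.
Offset 16: leading byte 0xF0 = 11110000 → 4-byte char #6 = F0 AF AC 86.
Offset 20: leading byte 0xF0 = 11110000 → 4-byte char #7 = F0 9F 98 A3.
Offset 24: leading byte 0xE0 = 11100000 → 3-byte char #8 = E0 B8 93.
Leading byte 0xE0 = 11100000 matches 1110xxxx → 3-byte sequence.
Byte 1: 0xE0 = 11100000, payload 0000 (4 bits).
Byte 2: 0xB8 = 10111000 (10xxxxxx ✓), payload 111000.
Byte 3: 0x93 = 10010011 (10xxxxxx ✓), payload 010011.
Concatenate: 0000111000010011 = 0xE13 (16 bits → U+0E13).

U+0E13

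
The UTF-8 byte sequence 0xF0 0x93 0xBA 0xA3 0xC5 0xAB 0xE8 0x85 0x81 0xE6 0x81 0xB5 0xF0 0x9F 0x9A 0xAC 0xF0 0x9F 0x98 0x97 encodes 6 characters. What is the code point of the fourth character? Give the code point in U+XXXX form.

Offset 0: leading byte 0xF0 = 11110000 → 4-byte char #1 = F0 93 BA A3.
Offset 4: leading byte 0xC5 = 11000101 → 2-byte char #2 = C5 AB.
Offset 6: leading byte 0xE8 = 11101000 → 3-byte char #3 = E8 85 81.
Offset 9: leading byte 0xE6 = 11100110 → 3-byte char #4 = E6 81 B5.
Leading byte 0xE6 = 11100110 matches 1110xxxx → 3-byte sequence.
Byte 1: 0xE6 = 11100110, payload 0110 (4 bits).
Byte 2: 0x81 = 10000001 (10xxxxxx ✓), payload 000001.
Byte 3: 0xB5 = 10110101 (10xxxxxx ✓), payload 110101.
Concatenate: 0110000001110101 = 0x6075 (16 bits → U+6075).

U+6075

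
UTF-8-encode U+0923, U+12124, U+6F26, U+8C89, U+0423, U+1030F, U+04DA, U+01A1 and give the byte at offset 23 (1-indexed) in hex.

0xA1

1-indexed offset 23 is 0-indexed offset 22.
U+0923 → 3-byte form E0 A4 A3 at offsets 0–2.
U+12124 → 4-byte form F0 92 84 A4 at offsets 3–6.
U+6F26 → 3-byte form E6 BC A6 at offsets 7–9.
U+8C89 → 3-byte form E8 B2 89 at offsets 10–12.
U+0423 → 2-byte form D0 A3 at offsets 13–14.
U+1030F → 4-byte form F0 90 8C 8F at offsets 15–18.
U+04DA → 2-byte form D3 9A at offsets 19–20.
U+01A1 → 2-byte form C6 A1 at offsets 21–22.
Offset 22 falls in char 8's range; it's byte 2 of C6 A1 = 0xA1.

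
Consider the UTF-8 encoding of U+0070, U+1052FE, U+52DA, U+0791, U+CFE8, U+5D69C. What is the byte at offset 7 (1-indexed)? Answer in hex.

1-indexed offset 7 is 0-indexed offset 6.
U+0070 → 1-byte form 70 at offsets 0–0.
U+1052FE → 4-byte form F4 85 8B BE at offsets 1–4.
U+52DA → 3-byte form E5 8B 9A at offsets 5–7.
Offset 6 falls in char 3's range; it's byte 2 of E5 8B 9A = 0x8B.

0x8B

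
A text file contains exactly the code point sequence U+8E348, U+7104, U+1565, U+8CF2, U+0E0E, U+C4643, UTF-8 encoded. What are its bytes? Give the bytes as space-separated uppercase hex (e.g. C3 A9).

U+8E348: 4-byte form → F2 8E 8D 88.
U+7104: 3-byte form → E7 84 84.
U+1565: 3-byte form → E1 95 A5.
U+8CF2: 3-byte form → E8 B3 B2.
U+0E0E: 3-byte form → E0 B8 8E.
U+C4643: 4-byte form → F3 84 99 83.
Concatenated (20 bytes): F2 8E 8D 88 E7 84 84 E1 95 A5 E8 B3 B2 E0 B8 8E F3 84 99 83.

F2 8E 8D 88 E7 84 84 E1 95 A5 E8 B3 B2 E0 B8 8E F3 84 99 83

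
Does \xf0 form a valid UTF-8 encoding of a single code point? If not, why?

Leading byte 0xF0 = 11110000 → 4-byte form, but only 1 byte is present.

invalid (sequence truncated)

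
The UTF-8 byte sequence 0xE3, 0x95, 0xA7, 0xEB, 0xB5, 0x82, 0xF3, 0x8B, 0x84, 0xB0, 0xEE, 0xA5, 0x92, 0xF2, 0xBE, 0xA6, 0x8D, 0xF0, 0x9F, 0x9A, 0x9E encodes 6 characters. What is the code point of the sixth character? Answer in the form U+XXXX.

Offset 0: leading byte 0xE3 = 11100011 → 3-byte char #1 = E3 95 A7.
Offset 3: leading byte 0xEB = 11101011 → 3-byte char #2 = EB B5 82.
Offset 6: leading byte 0xF3 = 11110011 → 4-byte char #3 = F3 8B 84 B0.
Offset 10: leading byte 0xEE = 11101110 → 3-byte char #4 = EE A5 92.
Offset 13: leading byte 0xF2 = 11110010 → 4-byte char #5 = F2 BE A6 8D.
Offset 17: leading byte 0xF0 = 11110000 → 4-byte char #6 = F0 9F 9A 9E.
Leading byte 0xF0 = 11110000 matches 11110xxx → 4-byte sequence.
Byte 1: 0xF0 = 11110000, payload 000 (3 bits).
Byte 2: 0x9F = 10011111 (10xxxxxx ✓), payload 011111.
Byte 3: 0x9A = 10011010 (10xxxxxx ✓), payload 011010.
Byte 4: 0x9E = 10011110 (10xxxxxx ✓), payload 011110.
Concatenate: 000011111011010011110 = 0x1F69E (21 bits → U+1F69E).

U+1F69E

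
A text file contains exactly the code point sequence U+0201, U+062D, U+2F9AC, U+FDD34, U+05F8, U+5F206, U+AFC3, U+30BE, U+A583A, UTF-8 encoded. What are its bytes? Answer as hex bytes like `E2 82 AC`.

C8 81 D8 AD F0 AF A6 AC F3 BD B4 B4 D7 B8 F1 9F 88 86 EA BF 83 E3 82 BE F2 A5 A0 BA

U+0201: 2-byte form → C8 81.
U+062D: 2-byte form → D8 AD.
U+2F9AC: 4-byte form → F0 AF A6 AC.
U+FDD34: 4-byte form → F3 BD B4 B4.
U+05F8: 2-byte form → D7 B8.
U+5F206: 4-byte form → F1 9F 88 86.
U+AFC3: 3-byte form → EA BF 83.
U+30BE: 3-byte form → E3 82 BE.
U+A583A: 4-byte form → F2 A5 A0 BA.
Concatenated (28 bytes): C8 81 D8 AD F0 AF A6 AC F3 BD B4 B4 D7 B8 F1 9F 88 86 EA BF 83 E3 82 BE F2 A5 A0 BA.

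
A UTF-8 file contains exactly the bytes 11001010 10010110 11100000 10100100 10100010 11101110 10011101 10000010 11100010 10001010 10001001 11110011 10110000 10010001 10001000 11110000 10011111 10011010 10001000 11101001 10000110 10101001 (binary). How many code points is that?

Byte at offset 0: 0xCA = 11001010 → 2-byte char (#1). Advance 2.
Byte at offset 2: 0xE0 = 11100000 → 3-byte char (#2). Advance 3.
Byte at offset 5: 0xEE = 11101110 → 3-byte char (#3). Advance 3.
Byte at offset 8: 0xE2 = 11100010 → 3-byte char (#4). Advance 3.
Byte at offset 11: 0xF3 = 11110011 → 4-byte char (#5). Advance 4.
Byte at offset 15: 0xF0 = 11110000 → 4-byte char (#6). Advance 4.
Byte at offset 19: 0xE9 = 11101001 → 3-byte char (#7). Advance 3.
Reached end at offset 22 after 7 code points.

7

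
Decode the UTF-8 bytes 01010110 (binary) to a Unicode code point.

U+0056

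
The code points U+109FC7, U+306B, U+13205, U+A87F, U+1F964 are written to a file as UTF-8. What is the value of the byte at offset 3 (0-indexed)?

0x87

U+109FC7 → 4-byte form F4 89 BF 87 at offsets 0–3.
Offset 3 falls in char 1's range; it's byte 4 of F4 89 BF 87 = 0x87.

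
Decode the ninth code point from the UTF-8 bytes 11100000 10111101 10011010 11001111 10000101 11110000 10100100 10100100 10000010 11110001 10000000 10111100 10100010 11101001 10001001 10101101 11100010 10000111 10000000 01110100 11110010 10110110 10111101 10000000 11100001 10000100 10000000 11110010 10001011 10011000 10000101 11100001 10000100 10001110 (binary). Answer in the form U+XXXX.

Offset 0: leading byte 0xE0 = 11100000 → 3-byte char #1 = E0 BD 9A.
Offset 3: leading byte 0xCF = 11001111 → 2-byte char #2 = CF 85.
Offset 5: leading byte 0xF0 = 11110000 → 4-byte char #3 = F0 A4 A4 82.
Offset 9: leading byte 0xF1 = 11110001 → 4-byte char #4 = F1 80 BC A2.
Offset 13: leading byte 0xE9 = 11101001 → 3-byte char #5 = E9 89 AD.
Offset 16: leading byte 0xE2 = 11100010 → 3-byte char #6 = E2 87 80.
Offset 19: leading byte 0x74 = 01110100 → 1-byte char #7 = 74.
Offset 20: leading byte 0xF2 = 11110010 → 4-byte char #8 = F2 B6 BD 80.
Offset 24: leading byte 0xE1 = 11100001 → 3-byte char #9 = E1 84 80.
Leading byte 0xE1 = 11100001 matches 1110xxxx → 3-byte sequence.
Byte 1: 0xE1 = 11100001, payload 0001 (4 bits).
Byte 2: 0x84 = 10000100 (10xxxxxx ✓), payload 000100.
Byte 3: 0x80 = 10000000 (10xxxxxx ✓), payload 000000.
Concatenate: 0001000100000000 = 0x1100 (16 bits → U+1100).

U+1100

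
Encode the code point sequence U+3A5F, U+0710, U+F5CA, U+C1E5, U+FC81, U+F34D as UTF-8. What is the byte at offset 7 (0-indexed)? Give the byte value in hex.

U+3A5F → 3-byte form E3 A9 9F at offsets 0–2.
U+0710 → 2-byte form DC 90 at offsets 3–4.
U+F5CA → 3-byte form EF 97 8A at offsets 5–7.
Offset 7 falls in char 3's range; it's byte 3 of EF 97 8A = 0x8A.

0x8A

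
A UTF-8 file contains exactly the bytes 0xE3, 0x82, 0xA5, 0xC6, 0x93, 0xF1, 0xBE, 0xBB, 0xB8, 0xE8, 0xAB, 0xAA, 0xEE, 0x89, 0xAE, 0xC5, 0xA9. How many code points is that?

6

Byte at offset 0: 0xE3 = 11100011 → 3-byte char (#1). Advance 3.
Byte at offset 3: 0xC6 = 11000110 → 2-byte char (#2). Advance 2.
Byte at offset 5: 0xF1 = 11110001 → 4-byte char (#3). Advance 4.
Byte at offset 9: 0xE8 = 11101000 → 3-byte char (#4). Advance 3.
Byte at offset 12: 0xEE = 11101110 → 3-byte char (#5). Advance 3.
Byte at offset 15: 0xC5 = 11000101 → 2-byte char (#6). Advance 2.
Reached end at offset 17 after 6 code points.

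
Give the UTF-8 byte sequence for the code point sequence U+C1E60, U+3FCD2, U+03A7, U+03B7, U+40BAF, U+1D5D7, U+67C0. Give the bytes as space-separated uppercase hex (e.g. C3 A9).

F3 81 B9 A0 F0 BF B3 92 CE A7 CE B7 F1 80 AE AF F0 9D 97 97 E6 9F 80

U+C1E60: 4-byte form → F3 81 B9 A0.
U+3FCD2: 4-byte form → F0 BF B3 92.
U+03A7: 2-byte form → CE A7.
U+03B7: 2-byte form → CE B7.
U+40BAF: 4-byte form → F1 80 AE AF.
U+1D5D7: 4-byte form → F0 9D 97 97.
U+67C0: 3-byte form → E6 9F 80.
Concatenated (23 bytes): F3 81 B9 A0 F0 BF B3 92 CE A7 CE B7 F1 80 AE AF F0 9D 97 97 E6 9F 80.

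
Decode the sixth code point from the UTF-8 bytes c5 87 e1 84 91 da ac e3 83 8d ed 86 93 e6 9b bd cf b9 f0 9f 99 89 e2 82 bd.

U+66FD

Offset 0: leading byte 0xC5 = 11000101 → 2-byte char #1 = C5 87.
Offset 2: leading byte 0xE1 = 11100001 → 3-byte char #2 = E1 84 91.
Offset 5: leading byte 0xDA = 11011010 → 2-byte char #3 = DA AC.
Offset 7: leading byte 0xE3 = 11100011 → 3-byte char #4 = E3 83 8D.
Offset 10: leading byte 0xED = 11101101 → 3-byte char #5 = ED 86 93.
Offset 13: leading byte 0xE6 = 11100110 → 3-byte char #6 = E6 9B BD.
Leading byte 0xE6 = 11100110 matches 1110xxxx → 3-byte sequence.
Byte 1: 0xE6 = 11100110, payload 0110 (4 bits).
Byte 2: 0x9B = 10011011 (10xxxxxx ✓), payload 011011.
Byte 3: 0xBD = 10111101 (10xxxxxx ✓), payload 111101.
Concatenate: 0110011011111101 = 0x66FD (16 bits → U+66FD).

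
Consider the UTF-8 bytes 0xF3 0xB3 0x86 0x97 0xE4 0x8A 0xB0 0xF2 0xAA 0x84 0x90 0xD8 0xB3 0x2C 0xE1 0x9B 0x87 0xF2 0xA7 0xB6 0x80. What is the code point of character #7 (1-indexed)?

Offset 0: leading byte 0xF3 = 11110011 → 4-byte char #1 = F3 B3 86 97.
Offset 4: leading byte 0xE4 = 11100100 → 3-byte char #2 = E4 8A B0.
Offset 7: leading byte 0xF2 = 11110010 → 4-byte char #3 = F2 AA 84 90.
Offset 11: leading byte 0xD8 = 11011000 → 2-byte char #4 = D8 B3.
Offset 13: leading byte 0x2C = 00101100 → 1-byte char #5 = 2C.
Offset 14: leading byte 0xE1 = 11100001 → 3-byte char #6 = E1 9B 87.
Offset 17: leading byte 0xF2 = 11110010 → 4-byte char #7 = F2 A7 B6 80.
Leading byte 0xF2 = 11110010 matches 11110xxx → 4-byte sequence.
Byte 1: 0xF2 = 11110010, payload 010 (3 bits).
Byte 2: 0xA7 = 10100111 (10xxxxxx ✓), payload 100111.
Byte 3: 0xB6 = 10110110 (10xxxxxx ✓), payload 110110.
Byte 4: 0x80 = 10000000 (10xxxxxx ✓), payload 000000.
Concatenate: 010100111110110000000 = 0xA7D80 (21 bits → U+A7D80).

U+A7D80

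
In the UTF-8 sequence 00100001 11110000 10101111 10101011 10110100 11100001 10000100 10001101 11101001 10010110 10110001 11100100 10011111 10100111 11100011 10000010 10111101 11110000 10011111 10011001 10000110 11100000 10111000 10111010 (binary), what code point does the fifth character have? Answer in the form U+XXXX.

U+47E7

Offset 0: leading byte 0x21 = 00100001 → 1-byte char #1 = 21.
Offset 1: leading byte 0xF0 = 11110000 → 4-byte char #2 = F0 AF AB B4.
Offset 5: leading byte 0xE1 = 11100001 → 3-byte char #3 = E1 84 8D.
Offset 8: leading byte 0xE9 = 11101001 → 3-byte char #4 = E9 96 B1.
Offset 11: leading byte 0xE4 = 11100100 → 3-byte char #5 = E4 9F A7.
Leading byte 0xE4 = 11100100 matches 1110xxxx → 3-byte sequence.
Byte 1: 0xE4 = 11100100, payload 0100 (4 bits).
Byte 2: 0x9F = 10011111 (10xxxxxx ✓), payload 011111.
Byte 3: 0xA7 = 10100111 (10xxxxxx ✓), payload 100111.
Concatenate: 0100011111100111 = 0x47E7 (16 bits → U+47E7).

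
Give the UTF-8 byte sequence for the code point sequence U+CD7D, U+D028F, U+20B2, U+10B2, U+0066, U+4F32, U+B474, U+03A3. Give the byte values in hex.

EC B5 BD F3 90 8A 8F E2 82 B2 E1 82 B2 66 E4 BC B2 EB 91 B4 CE A3

U+CD7D: 3-byte form → EC B5 BD.
U+D028F: 4-byte form → F3 90 8A 8F.
U+20B2: 3-byte form → E2 82 B2.
U+10B2: 3-byte form → E1 82 B2.
U+0066: 1-byte form → 66.
U+4F32: 3-byte form → E4 BC B2.
U+B474: 3-byte form → EB 91 B4.
U+03A3: 2-byte form → CE A3.
Concatenated (22 bytes): EC B5 BD F3 90 8A 8F E2 82 B2 E1 82 B2 66 E4 BC B2 EB 91 B4 CE A3.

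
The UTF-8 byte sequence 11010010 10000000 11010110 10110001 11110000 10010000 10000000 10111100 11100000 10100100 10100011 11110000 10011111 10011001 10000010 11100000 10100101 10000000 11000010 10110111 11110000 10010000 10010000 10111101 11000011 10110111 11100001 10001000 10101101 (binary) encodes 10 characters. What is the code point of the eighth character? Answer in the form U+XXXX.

Offset 0: leading byte 0xD2 = 11010010 → 2-byte char #1 = D2 80.
Offset 2: leading byte 0xD6 = 11010110 → 2-byte char #2 = D6 B1.
Offset 4: leading byte 0xF0 = 11110000 → 4-byte char #3 = F0 90 80 BC.
Offset 8: leading byte 0xE0 = 11100000 → 3-byte char #4 = E0 A4 A3.
Offset 11: leading byte 0xF0 = 11110000 → 4-byte char #5 = F0 9F 99 82.
Offset 15: leading byte 0xE0 = 11100000 → 3-byte char #6 = E0 A5 80.
Offset 18: leading byte 0xC2 = 11000010 → 2-byte char #7 = C2 B7.
Offset 20: leading byte 0xF0 = 11110000 → 4-byte char #8 = F0 90 90 BD.
Leading byte 0xF0 = 11110000 matches 11110xxx → 4-byte sequence.
Byte 1: 0xF0 = 11110000, payload 000 (3 bits).
Byte 2: 0x90 = 10010000 (10xxxxxx ✓), payload 010000.
Byte 3: 0x90 = 10010000 (10xxxxxx ✓), payload 010000.
Byte 4: 0xBD = 10111101 (10xxxxxx ✓), payload 111101.
Concatenate: 000010000010000111101 = 0x1043D (21 bits → U+1043D).

U+1043D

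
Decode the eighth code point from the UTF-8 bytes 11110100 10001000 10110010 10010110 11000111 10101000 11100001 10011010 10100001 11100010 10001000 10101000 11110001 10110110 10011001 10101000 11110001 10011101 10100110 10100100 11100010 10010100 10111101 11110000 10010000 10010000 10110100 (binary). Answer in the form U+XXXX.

U+10434

Offset 0: leading byte 0xF4 = 11110100 → 4-byte char #1 = F4 88 B2 96.
Offset 4: leading byte 0xC7 = 11000111 → 2-byte char #2 = C7 A8.
Offset 6: leading byte 0xE1 = 11100001 → 3-byte char #3 = E1 9A A1.
Offset 9: leading byte 0xE2 = 11100010 → 3-byte char #4 = E2 88 A8.
Offset 12: leading byte 0xF1 = 11110001 → 4-byte char #5 = F1 B6 99 A8.
Offset 16: leading byte 0xF1 = 11110001 → 4-byte char #6 = F1 9D A6 A4.
Offset 20: leading byte 0xE2 = 11100010 → 3-byte char #7 = E2 94 BD.
Offset 23: leading byte 0xF0 = 11110000 → 4-byte char #8 = F0 90 90 B4.
Leading byte 0xF0 = 11110000 matches 11110xxx → 4-byte sequence.
Byte 1: 0xF0 = 11110000, payload 000 (3 bits).
Byte 2: 0x90 = 10010000 (10xxxxxx ✓), payload 010000.
Byte 3: 0x90 = 10010000 (10xxxxxx ✓), payload 010000.
Byte 4: 0xB4 = 10110100 (10xxxxxx ✓), payload 110100.
Concatenate: 000010000010000110100 = 0x10434 (21 bits → U+10434).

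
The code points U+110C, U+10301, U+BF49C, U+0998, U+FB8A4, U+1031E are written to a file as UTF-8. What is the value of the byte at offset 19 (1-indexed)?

1-indexed offset 19 is 0-indexed offset 18.
U+110C → 3-byte form E1 84 8C at offsets 0–2.
U+10301 → 4-byte form F0 90 8C 81 at offsets 3–6.
U+BF49C → 4-byte form F2 BF 92 9C at offsets 7–10.
U+0998 → 3-byte form E0 A6 98 at offsets 11–13.
U+FB8A4 → 4-byte form F3 BB A2 A4 at offsets 14–17.
U+1031E → 4-byte form F0 90 8C 9E at offsets 18–21.
Offset 18 falls in char 6's range; it's byte 1 of F0 90 8C 9E = 0xF0.

0xF0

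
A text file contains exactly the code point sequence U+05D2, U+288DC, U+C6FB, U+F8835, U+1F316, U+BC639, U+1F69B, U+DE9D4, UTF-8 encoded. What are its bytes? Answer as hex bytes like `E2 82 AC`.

U+05D2: 2-byte form → D7 92.
U+288DC: 4-byte form → F0 A8 A3 9C.
U+C6FB: 3-byte form → EC 9B BB.
U+F8835: 4-byte form → F3 B8 A0 B5.
U+1F316: 4-byte form → F0 9F 8C 96.
U+BC639: 4-byte form → F2 BC 98 B9.
U+1F69B: 4-byte form → F0 9F 9A 9B.
U+DE9D4: 4-byte form → F3 9E A7 94.
Concatenated (29 bytes): D7 92 F0 A8 A3 9C EC 9B BB F3 B8 A0 B5 F0 9F 8C 96 F2 BC 98 B9 F0 9F 9A 9B F3 9E A7 94.

D7 92 F0 A8 A3 9C EC 9B BB F3 B8 A0 B5 F0 9F 8C 96 F2 BC 98 B9 F0 9F 9A 9B F3 9E A7 94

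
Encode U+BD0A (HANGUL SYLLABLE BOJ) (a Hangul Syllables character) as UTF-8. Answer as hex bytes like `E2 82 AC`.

U+BD0A = 0xBD0A = 48394 decimal. In range U+0800–U+FFFF → 3-byte form: 1110xxxx 10xxxxxx 10xxxxxx.
Binary (16 bits): 1011110100001010.
Split 4+6+6: 1011 | 110100 | 001010.
Byte 1: 11101011 = 0xEB.
Byte 2: 10110100 = 0xB4.
Byte 3: 10001010 = 0x8A.

EB B4 8A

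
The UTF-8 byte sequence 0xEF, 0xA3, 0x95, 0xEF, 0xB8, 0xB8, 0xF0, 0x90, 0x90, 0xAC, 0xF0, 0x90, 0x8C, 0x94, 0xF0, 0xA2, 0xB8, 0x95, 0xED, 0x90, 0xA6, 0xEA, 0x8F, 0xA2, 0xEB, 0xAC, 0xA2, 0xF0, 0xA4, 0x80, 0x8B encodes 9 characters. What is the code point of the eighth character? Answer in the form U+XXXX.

Offset 0: leading byte 0xEF = 11101111 → 3-byte char #1 = EF A3 95.
Offset 3: leading byte 0xEF = 11101111 → 3-byte char #2 = EF B8 B8.
Offset 6: leading byte 0xF0 = 11110000 → 4-byte char #3 = F0 90 90 AC.
Offset 10: leading byte 0xF0 = 11110000 → 4-byte char #4 = F0 90 8C 94.
Offset 14: leading byte 0xF0 = 11110000 → 4-byte char #5 = F0 A2 B8 95.
Offset 18: leading byte 0xED = 11101101 → 3-byte char #6 = ED 90 A6.
Offset 21: leading byte 0xEA = 11101010 → 3-byte char #7 = EA 8F A2.
Offset 24: leading byte 0xEB = 11101011 → 3-byte char #8 = EB AC A2.
Leading byte 0xEB = 11101011 matches 1110xxxx → 3-byte sequence.
Byte 1: 0xEB = 11101011, payload 1011 (4 bits).
Byte 2: 0xAC = 10101100 (10xxxxxx ✓), payload 101100.
Byte 3: 0xA2 = 10100010 (10xxxxxx ✓), payload 100010.
Concatenate: 1011101100100010 = 0xBB22 (16 bits → U+BB22).

U+BB22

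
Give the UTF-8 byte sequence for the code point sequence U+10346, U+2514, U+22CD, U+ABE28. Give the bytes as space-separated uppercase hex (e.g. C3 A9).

F0 90 8D 86 E2 94 94 E2 8B 8D F2 AB B8 A8

U+10346: 4-byte form → F0 90 8D 86.
U+2514: 3-byte form → E2 94 94.
U+22CD: 3-byte form → E2 8B 8D.
U+ABE28: 4-byte form → F2 AB B8 A8.
Concatenated (14 bytes): F0 90 8D 86 E2 94 94 E2 8B 8D F2 AB B8 A8.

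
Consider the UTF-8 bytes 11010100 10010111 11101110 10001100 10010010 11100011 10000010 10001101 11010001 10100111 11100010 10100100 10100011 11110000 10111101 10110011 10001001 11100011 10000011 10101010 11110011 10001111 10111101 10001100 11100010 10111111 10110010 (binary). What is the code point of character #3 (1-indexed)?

Offset 0: leading byte 0xD4 = 11010100 → 2-byte char #1 = D4 97.
Offset 2: leading byte 0xEE = 11101110 → 3-byte char #2 = EE 8C 92.
Offset 5: leading byte 0xE3 = 11100011 → 3-byte char #3 = E3 82 8D.
Leading byte 0xE3 = 11100011 matches 1110xxxx → 3-byte sequence.
Byte 1: 0xE3 = 11100011, payload 0011 (4 bits).
Byte 2: 0x82 = 10000010 (10xxxxxx ✓), payload 000010.
Byte 3: 0x8D = 10001101 (10xxxxxx ✓), payload 001101.
Concatenate: 0011000010001101 = 0x308D (16 bits → U+308D).

U+308D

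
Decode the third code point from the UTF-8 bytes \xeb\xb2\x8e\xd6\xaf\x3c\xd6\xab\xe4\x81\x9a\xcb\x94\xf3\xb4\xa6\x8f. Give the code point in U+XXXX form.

U+003C

Offset 0: leading byte 0xEB = 11101011 → 3-byte char #1 = EB B2 8E.
Offset 3: leading byte 0xD6 = 11010110 → 2-byte char #2 = D6 AF.
Offset 5: leading byte 0x3C = 00111100 → 1-byte char #3 = 3C.
Leading byte 0x3C = 00111100 matches 0xxxxxxx → 1-byte sequence.
Byte 1: 0x3C = 00111100, payload 0111100 (7 bits).
Concatenate: 0111100 = 0x3C (7 bits → U+003C).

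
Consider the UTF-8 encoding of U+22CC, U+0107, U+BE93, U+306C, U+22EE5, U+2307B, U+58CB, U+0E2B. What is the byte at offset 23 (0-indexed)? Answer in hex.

U+22CC → 3-byte form E2 8B 8C at offsets 0–2.
U+0107 → 2-byte form C4 87 at offsets 3–4.
U+BE93 → 3-byte form EB BA 93 at offsets 5–7.
U+306C → 3-byte form E3 81 AC at offsets 8–10.
U+22EE5 → 4-byte form F0 A2 BB A5 at offsets 11–14.
U+2307B → 4-byte form F0 A3 81 BB at offsets 15–18.
U+58CB → 3-byte form E5 A3 8B at offsets 19–21.
U+0E2B → 3-byte form E0 B8 AB at offsets 22–24.
Offset 23 falls in char 8's range; it's byte 2 of E0 B8 AB = 0xB8.

0xB8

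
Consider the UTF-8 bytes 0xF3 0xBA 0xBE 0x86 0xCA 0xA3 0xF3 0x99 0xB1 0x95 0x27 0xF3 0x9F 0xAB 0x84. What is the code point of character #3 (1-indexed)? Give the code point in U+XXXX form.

U+D9C55

Offset 0: leading byte 0xF3 = 11110011 → 4-byte char #1 = F3 BA BE 86.
Offset 4: leading byte 0xCA = 11001010 → 2-byte char #2 = CA A3.
Offset 6: leading byte 0xF3 = 11110011 → 4-byte char #3 = F3 99 B1 95.
Leading byte 0xF3 = 11110011 matches 11110xxx → 4-byte sequence.
Byte 1: 0xF3 = 11110011, payload 011 (3 bits).
Byte 2: 0x99 = 10011001 (10xxxxxx ✓), payload 011001.
Byte 3: 0xB1 = 10110001 (10xxxxxx ✓), payload 110001.
Byte 4: 0x95 = 10010101 (10xxxxxx ✓), payload 010101.
Concatenate: 011011001110001010101 = 0xD9C55 (21 bits → U+D9C55).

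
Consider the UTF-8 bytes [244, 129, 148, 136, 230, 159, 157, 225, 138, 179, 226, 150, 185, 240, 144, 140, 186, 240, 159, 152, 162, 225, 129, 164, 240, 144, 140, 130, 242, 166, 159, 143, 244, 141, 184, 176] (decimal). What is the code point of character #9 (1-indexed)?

Offset 0: leading byte 0xF4 = 11110100 → 4-byte char #1 = F4 81 94 88.
Offset 4: leading byte 0xE6 = 11100110 → 3-byte char #2 = E6 9F 9D.
Offset 7: leading byte 0xE1 = 11100001 → 3-byte char #3 = E1 8A B3.
Offset 10: leading byte 0xE2 = 11100010 → 3-byte char #4 = E2 96 B9.
Offset 13: leading byte 0xF0 = 11110000 → 4-byte char #5 = F0 90 8C BA.
Offset 17: leading byte 0xF0 = 11110000 → 4-byte char #6 = F0 9F 98 A2.
Offset 21: leading byte 0xE1 = 11100001 → 3-byte char #7 = E1 81 A4.
Offset 24: leading byte 0xF0 = 11110000 → 4-byte char #8 = F0 90 8C 82.
Offset 28: leading byte 0xF2 = 11110010 → 4-byte char #9 = F2 A6 9F 8F.
Leading byte 0xF2 = 11110010 matches 11110xxx → 4-byte sequence.
Byte 1: 0xF2 = 11110010, payload 010 (3 bits).
Byte 2: 0xA6 = 10100110 (10xxxxxx ✓), payload 100110.
Byte 3: 0x9F = 10011111 (10xxxxxx ✓), payload 011111.
Byte 4: 0x8F = 10001111 (10xxxxxx ✓), payload 001111.
Concatenate: 010100110011111001111 = 0xA67CF (21 bits → U+A67CF).

U+A67CF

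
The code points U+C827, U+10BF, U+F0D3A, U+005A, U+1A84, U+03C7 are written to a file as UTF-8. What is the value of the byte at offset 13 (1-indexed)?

1-indexed offset 13 is 0-indexed offset 12.
U+C827 → 3-byte form EC A0 A7 at offsets 0–2.
U+10BF → 3-byte form E1 82 BF at offsets 3–5.
U+F0D3A → 4-byte form F3 B0 B4 BA at offsets 6–9.
U+005A → 1-byte form 5A at offsets 10–10.
U+1A84 → 3-byte form E1 AA 84 at offsets 11–13.
Offset 12 falls in char 5's range; it's byte 2 of E1 AA 84 = 0xAA.

0xAA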